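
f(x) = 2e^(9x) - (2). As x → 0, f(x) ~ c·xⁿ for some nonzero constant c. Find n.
1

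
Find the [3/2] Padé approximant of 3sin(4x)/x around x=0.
(12 - 112*x**2/5)/(4*x**2/5 + 1)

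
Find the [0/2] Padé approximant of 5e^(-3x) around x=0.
5/(9*x**2/2 + 3*x + 1)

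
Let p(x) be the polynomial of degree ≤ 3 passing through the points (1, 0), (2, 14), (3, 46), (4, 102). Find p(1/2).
-17/8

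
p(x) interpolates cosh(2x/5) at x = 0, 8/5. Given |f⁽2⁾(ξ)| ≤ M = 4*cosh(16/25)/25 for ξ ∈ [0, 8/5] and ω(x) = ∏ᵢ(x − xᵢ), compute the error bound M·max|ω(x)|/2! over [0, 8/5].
32*cosh(16/25)/625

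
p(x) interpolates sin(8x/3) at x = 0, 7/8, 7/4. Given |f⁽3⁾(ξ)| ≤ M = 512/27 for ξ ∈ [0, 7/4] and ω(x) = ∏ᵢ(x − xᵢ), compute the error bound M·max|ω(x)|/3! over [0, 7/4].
343*sqrt(3)/729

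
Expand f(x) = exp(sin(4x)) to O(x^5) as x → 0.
1 + 4*x + 8*x**2 - 32*x**4 + O(x**5)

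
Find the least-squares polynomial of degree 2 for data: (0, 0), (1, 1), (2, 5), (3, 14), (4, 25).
-1/35 + (-59/70)x + (25/14)x²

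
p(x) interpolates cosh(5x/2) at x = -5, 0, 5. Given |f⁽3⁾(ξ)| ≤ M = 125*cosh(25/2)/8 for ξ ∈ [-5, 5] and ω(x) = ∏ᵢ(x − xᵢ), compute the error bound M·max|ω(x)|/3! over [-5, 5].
15625*sqrt(3)*cosh(25/2)/216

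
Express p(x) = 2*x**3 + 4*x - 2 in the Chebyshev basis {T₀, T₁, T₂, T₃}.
(-2)T₀ + (11/2)T₁ + (1/2)T₃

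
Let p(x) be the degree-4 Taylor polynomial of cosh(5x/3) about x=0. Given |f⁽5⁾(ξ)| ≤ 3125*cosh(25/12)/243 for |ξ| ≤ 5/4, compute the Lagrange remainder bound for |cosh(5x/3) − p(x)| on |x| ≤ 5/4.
1953125*cosh(25/12)/5971968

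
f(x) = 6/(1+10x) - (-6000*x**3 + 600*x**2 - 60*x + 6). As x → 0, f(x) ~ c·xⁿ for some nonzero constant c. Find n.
4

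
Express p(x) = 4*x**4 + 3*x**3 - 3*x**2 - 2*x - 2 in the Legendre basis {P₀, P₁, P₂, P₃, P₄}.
(-11/5)P₀ + (-1/5)P₁ + (2/7)P₂ + (6/5)P₃ + (32/35)P₄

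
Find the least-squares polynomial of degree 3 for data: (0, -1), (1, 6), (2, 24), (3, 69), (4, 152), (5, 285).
-5/6 + (1037/252)x + (5/84)x² + (19/9)x³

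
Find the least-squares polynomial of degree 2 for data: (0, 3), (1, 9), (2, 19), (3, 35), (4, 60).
122/35 + (10/7)x + (22/7)x²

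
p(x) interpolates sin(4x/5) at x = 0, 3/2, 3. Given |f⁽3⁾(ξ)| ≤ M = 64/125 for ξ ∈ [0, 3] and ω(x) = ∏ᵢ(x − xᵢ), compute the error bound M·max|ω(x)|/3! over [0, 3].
8*sqrt(3)/125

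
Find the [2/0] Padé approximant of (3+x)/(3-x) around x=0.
2*x**2/9 + 2*x/3 + 1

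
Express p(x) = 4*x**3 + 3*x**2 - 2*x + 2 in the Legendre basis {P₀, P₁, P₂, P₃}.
(3)P₀ + (2/5)P₁ + (2)P₂ + (8/5)P₃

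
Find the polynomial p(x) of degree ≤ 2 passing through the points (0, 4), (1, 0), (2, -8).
-2*x**2 - 2*x + 4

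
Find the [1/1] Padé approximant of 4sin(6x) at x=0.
24*x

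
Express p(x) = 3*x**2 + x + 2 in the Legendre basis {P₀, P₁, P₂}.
(3)P₀ + P₁ + (2)P₂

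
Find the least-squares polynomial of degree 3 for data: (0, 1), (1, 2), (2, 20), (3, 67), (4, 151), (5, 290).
53/63 + (-995/378)x + (137/63)x² + (107/54)x³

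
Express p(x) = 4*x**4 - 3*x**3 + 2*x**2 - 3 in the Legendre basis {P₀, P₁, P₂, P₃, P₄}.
(-23/15)P₀ + (-9/5)P₁ + (76/21)P₂ + (-6/5)P₃ + (32/35)P₄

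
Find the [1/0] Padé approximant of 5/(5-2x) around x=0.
2*x/5 + 1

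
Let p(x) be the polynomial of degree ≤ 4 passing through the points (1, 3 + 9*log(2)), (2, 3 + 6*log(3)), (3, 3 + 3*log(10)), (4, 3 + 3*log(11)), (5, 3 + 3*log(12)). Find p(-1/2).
3 + log(79228162514264337593543950336000000000000000000000000000000000000000000000000000000000000000000000*11**(29/32)*2**(75/128)*3**(57/128)*5**(39/64)/16498470378713279211530953935282941406772053995091988430139472909795873188682476523141453410937017)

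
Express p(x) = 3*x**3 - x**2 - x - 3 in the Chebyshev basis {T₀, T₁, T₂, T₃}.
(-7/2)T₀ + (5/4)T₁ + (-1/2)T₂ + (3/4)T₃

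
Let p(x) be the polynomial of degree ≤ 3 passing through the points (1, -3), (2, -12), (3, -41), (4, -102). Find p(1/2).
-9/4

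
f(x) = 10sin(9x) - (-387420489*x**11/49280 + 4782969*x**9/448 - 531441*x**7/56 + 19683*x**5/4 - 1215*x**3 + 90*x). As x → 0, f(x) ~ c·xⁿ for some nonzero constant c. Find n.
13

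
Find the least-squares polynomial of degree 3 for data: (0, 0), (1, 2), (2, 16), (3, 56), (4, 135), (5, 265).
1/14 + (-23/84)x + (-5/28)x² + (13/6)x³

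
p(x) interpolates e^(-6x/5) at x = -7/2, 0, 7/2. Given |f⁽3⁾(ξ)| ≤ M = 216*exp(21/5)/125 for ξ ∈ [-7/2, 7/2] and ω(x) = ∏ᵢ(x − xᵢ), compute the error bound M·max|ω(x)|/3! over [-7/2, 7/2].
343*sqrt(3)*exp(21/5)/125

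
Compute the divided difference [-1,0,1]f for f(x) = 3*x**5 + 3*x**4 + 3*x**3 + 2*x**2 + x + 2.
5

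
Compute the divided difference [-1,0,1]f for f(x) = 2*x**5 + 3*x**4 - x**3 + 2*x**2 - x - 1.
5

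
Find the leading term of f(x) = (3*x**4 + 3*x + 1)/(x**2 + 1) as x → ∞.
3*x**2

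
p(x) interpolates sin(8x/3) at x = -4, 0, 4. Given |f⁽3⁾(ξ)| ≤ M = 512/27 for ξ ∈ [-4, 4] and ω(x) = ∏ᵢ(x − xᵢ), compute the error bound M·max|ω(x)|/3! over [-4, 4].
32768*sqrt(3)/729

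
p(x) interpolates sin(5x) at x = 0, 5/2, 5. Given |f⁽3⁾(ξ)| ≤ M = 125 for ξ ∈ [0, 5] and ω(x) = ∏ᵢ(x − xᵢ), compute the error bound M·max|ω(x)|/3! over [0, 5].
15625*sqrt(3)/216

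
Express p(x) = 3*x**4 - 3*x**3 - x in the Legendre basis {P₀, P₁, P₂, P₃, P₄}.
(3/5)P₀ + (-14/5)P₁ + (12/7)P₂ + (-6/5)P₃ + (24/35)P₄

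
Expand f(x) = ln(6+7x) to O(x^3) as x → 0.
log(6) + 7*x/6 - 49*x**2/72 + O(x**3)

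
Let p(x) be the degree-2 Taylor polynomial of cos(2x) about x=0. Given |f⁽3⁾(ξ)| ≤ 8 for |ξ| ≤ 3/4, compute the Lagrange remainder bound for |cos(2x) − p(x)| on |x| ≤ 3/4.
9/16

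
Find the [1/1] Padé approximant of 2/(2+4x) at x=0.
1/(2*x + 1)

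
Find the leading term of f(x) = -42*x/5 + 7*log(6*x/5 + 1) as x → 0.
-126*x**2/25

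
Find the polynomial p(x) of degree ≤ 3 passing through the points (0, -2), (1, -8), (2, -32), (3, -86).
-2*x**3 - 3*x**2 - x - 2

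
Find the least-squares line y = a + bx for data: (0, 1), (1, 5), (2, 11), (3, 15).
a = 4/5, b = 24/5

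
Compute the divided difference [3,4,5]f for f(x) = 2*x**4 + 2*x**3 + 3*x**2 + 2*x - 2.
221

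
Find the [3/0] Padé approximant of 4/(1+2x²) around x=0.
4 - 8*x**2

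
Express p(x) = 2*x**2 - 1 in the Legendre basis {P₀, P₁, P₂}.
(-1/3)P₀ + (4/3)P₂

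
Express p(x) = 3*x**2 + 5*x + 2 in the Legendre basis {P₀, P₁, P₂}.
(3)P₀ + (5)P₁ + (2)P₂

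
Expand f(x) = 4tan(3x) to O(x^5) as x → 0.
12*x + 36*x**3 + O(x**5)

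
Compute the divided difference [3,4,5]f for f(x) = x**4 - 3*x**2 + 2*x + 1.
94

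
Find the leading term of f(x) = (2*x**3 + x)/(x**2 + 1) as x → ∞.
2*x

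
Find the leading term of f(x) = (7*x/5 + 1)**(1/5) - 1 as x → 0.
7*x/25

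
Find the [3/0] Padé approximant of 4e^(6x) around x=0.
144*x**3 + 72*x**2 + 24*x + 4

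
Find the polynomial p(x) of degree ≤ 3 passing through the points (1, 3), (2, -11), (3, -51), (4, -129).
-2*x**3 - x**2 + 3*x + 3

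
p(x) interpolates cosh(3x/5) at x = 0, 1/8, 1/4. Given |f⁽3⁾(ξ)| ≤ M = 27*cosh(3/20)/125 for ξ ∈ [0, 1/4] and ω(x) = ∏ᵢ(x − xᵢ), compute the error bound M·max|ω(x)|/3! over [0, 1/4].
sqrt(3)*cosh(3/20)/64000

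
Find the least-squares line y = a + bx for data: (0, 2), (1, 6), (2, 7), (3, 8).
a = 29/10, b = 19/10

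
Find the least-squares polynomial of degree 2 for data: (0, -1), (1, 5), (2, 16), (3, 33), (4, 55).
-34/35 + (22/7)x + (19/7)x²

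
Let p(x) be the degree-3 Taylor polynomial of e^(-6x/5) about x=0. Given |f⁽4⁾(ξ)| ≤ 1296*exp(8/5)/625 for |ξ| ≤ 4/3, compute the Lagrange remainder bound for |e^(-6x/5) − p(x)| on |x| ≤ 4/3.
512*exp(8/5)/1875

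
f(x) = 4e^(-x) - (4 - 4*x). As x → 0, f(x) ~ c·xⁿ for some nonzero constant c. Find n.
2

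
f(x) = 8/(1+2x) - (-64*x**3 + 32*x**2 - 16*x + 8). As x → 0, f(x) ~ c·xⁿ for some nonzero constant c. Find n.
4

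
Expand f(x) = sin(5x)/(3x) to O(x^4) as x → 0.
5/3 - 125*x**2/18 + O(x**4)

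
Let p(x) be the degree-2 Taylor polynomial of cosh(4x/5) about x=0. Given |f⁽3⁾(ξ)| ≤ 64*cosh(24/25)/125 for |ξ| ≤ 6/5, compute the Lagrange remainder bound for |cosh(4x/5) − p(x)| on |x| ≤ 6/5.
2304*cosh(24/25)/15625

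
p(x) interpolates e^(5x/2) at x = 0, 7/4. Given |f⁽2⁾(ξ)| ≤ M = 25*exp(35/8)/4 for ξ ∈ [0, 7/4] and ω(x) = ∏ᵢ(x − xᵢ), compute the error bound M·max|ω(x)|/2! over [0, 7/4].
1225*exp(35/8)/512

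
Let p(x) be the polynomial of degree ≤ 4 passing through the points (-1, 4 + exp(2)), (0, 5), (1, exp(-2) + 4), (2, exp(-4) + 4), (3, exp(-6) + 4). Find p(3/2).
(-5 + 60*exp(2) + 90*exp(4) + 3*(exp(2) + 164)*exp(6))*exp(-6)/128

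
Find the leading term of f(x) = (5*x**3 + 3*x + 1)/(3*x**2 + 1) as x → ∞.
5*x/3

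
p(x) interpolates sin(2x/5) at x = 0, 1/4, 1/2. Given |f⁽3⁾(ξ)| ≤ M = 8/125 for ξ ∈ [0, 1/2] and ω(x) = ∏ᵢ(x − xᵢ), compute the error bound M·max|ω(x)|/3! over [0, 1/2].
sqrt(3)/27000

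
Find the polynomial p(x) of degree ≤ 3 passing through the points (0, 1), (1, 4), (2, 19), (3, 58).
2*x**3 + x + 1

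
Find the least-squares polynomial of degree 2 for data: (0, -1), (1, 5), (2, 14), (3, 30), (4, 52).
-22/35 + (137/70)x + (39/14)x²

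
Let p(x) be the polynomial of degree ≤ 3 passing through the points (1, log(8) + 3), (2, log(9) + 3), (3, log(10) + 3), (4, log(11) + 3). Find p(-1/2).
log(104857600000000*11**(13/16)*2**(1/8)*3**(3/8)*5**(7/16)/375913713056211) + 3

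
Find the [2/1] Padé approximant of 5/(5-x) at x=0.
1/(1 - x/5)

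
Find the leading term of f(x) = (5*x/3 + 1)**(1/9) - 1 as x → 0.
5*x/27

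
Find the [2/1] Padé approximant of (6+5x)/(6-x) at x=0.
(5*x/6 + 1)/(1 - x/6)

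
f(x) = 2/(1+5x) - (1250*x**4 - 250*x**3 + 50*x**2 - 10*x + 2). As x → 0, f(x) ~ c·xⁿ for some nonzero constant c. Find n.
5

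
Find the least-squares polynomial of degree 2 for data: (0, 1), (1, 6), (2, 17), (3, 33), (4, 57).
8/7 + (113/70)x + (43/14)x²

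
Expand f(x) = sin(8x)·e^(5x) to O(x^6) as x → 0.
8*x + 40*x**2 + 44*x**3/3 - 260*x**4 - 8779*x**5/15 + O(x**6)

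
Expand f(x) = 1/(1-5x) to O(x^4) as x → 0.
1 + 5*x + 25*x**2 + 125*x**3 + O(x**4)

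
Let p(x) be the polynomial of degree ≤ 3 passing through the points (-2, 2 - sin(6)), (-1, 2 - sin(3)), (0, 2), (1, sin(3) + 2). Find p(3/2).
5*sin(6)/16 + 7*sin(3)/8 + 2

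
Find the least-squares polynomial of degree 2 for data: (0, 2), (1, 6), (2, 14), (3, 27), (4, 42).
13/7 + (167/70)x + (27/14)x²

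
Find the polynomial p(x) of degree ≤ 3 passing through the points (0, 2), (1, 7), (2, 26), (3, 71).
2*x**3 + x**2 + 2*x + 2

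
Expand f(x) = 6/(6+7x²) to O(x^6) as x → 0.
1 - 7*x**2/6 + 49*x**4/36 + O(x**6)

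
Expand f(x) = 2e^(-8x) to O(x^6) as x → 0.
2 - 16*x + 64*x**2 - 512*x**3/3 + 1024*x**4/3 - 8192*x**5/15 + O(x**6)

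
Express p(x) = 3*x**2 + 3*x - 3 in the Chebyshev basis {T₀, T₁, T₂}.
(-3/2)T₀ + (3)T₁ + (3/2)T₂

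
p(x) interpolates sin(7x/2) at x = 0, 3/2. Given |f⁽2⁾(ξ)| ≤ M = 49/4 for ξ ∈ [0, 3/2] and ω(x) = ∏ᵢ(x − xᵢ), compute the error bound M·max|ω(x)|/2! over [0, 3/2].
441/128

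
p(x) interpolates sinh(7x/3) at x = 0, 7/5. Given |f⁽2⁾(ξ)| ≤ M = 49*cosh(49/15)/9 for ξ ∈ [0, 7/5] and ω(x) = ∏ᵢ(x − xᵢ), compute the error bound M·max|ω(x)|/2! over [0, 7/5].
2401*cosh(49/15)/1800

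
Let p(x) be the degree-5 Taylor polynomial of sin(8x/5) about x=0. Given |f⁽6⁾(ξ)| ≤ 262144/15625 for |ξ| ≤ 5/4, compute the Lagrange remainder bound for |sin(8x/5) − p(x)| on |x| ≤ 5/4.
4/45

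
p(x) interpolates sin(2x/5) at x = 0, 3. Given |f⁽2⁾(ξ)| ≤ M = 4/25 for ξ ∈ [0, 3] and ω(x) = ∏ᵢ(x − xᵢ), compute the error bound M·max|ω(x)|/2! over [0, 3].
9/50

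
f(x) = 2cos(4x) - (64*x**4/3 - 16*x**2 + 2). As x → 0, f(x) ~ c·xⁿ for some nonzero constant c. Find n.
6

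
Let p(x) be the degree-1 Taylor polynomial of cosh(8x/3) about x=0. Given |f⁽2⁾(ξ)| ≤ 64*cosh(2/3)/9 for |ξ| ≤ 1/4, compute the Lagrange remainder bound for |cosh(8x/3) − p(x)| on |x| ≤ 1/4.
2*cosh(2/3)/9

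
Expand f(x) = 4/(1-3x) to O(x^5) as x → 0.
4 + 12*x + 36*x**2 + 108*x**3 + 324*x**4 + O(x**5)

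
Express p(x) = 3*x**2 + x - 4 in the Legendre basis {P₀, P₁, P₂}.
(-3)P₀ + P₁ + (2)P₂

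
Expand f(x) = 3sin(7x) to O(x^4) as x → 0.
21*x - 343*x**3/2 + O(x**4)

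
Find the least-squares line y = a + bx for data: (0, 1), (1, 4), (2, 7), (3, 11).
a = 4/5, b = 33/10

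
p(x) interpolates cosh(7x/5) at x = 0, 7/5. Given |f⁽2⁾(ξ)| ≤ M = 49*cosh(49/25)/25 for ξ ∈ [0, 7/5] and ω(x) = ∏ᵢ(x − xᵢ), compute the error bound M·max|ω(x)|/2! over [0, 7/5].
2401*cosh(49/25)/5000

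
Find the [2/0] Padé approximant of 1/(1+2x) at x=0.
4*x**2 - 2*x + 1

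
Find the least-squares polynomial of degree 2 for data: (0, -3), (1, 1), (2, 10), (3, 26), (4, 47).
-103/35 + (11/14)x + (41/14)x²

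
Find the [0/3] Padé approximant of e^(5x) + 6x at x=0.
1/(-6461*x**3/6 + 217*x**2/2 - 11*x + 1)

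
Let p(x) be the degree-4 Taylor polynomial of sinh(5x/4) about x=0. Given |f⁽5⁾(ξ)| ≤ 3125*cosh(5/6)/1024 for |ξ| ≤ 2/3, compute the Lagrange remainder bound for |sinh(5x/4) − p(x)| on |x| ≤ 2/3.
625*cosh(5/6)/186624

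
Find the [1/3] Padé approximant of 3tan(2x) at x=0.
6*x/(1 - 4*x**2/3)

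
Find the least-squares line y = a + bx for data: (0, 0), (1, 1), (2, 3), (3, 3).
a = 1/10, b = 11/10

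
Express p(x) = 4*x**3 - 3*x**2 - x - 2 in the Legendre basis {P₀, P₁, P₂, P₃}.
(-3)P₀ + (7/5)P₁ + (-2)P₂ + (8/5)P₃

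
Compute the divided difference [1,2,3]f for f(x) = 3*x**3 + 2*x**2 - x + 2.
20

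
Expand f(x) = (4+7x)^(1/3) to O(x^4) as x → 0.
2**(2/3) + 7*2**(2/3)*x/12 - 49*2**(2/3)*x**2/144 + 1715*2**(2/3)*x**3/5184 + O(x**4)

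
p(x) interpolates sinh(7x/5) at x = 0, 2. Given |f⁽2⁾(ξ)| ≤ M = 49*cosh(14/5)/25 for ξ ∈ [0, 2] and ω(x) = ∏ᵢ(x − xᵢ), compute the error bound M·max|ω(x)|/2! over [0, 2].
49*cosh(14/5)/50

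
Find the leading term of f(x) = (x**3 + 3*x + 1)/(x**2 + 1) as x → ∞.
x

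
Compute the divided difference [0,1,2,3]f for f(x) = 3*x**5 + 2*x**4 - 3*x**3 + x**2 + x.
84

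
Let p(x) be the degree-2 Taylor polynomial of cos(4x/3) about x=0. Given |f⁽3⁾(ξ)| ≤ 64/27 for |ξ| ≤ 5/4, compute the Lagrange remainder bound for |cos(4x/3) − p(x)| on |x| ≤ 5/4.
125/162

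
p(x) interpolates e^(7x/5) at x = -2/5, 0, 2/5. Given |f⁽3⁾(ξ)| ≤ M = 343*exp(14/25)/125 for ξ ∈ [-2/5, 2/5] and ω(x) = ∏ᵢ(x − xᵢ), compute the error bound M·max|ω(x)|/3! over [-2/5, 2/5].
2744*sqrt(3)*exp(14/25)/421875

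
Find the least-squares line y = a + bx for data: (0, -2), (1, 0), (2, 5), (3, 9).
a = -27/10, b = 19/5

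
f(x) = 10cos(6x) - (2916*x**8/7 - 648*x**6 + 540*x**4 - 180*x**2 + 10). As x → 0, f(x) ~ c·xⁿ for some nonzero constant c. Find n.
10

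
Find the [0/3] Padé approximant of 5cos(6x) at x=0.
5/(18*x**2 + 1)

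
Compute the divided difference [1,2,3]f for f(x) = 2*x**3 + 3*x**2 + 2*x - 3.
15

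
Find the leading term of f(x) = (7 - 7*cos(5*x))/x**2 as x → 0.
175/2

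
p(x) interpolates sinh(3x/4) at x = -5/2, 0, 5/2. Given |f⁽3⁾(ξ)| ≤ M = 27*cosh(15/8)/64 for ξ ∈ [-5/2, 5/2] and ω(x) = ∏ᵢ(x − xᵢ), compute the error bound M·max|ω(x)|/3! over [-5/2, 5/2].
125*sqrt(3)*cosh(15/8)/512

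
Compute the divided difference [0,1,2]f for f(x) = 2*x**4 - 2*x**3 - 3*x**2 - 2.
5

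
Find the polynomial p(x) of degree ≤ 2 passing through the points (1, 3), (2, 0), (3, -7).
-2*x**2 + 3*x + 2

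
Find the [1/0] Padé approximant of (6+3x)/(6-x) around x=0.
2*x/3 + 1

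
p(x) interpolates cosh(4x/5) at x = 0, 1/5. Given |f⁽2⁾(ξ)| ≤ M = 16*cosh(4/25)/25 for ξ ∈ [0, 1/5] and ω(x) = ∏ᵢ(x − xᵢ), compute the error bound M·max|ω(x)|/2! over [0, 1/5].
2*cosh(4/25)/625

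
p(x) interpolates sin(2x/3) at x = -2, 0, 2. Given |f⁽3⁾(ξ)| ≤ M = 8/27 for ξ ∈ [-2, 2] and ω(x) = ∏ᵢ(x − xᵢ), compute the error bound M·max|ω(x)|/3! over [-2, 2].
64*sqrt(3)/729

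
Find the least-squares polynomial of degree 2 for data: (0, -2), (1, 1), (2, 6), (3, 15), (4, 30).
-8/5 + (-1/5)x + (2)x²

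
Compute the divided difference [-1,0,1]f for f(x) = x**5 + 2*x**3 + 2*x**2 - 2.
2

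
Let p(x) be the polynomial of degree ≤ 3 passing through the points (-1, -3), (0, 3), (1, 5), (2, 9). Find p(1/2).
33/8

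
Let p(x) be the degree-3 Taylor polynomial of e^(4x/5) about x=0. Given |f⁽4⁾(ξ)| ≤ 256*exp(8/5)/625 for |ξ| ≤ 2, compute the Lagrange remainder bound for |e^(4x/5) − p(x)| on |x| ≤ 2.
512*exp(8/5)/1875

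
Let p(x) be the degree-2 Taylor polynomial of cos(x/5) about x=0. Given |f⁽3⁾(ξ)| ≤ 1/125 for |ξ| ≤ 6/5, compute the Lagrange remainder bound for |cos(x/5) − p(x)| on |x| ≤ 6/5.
36/15625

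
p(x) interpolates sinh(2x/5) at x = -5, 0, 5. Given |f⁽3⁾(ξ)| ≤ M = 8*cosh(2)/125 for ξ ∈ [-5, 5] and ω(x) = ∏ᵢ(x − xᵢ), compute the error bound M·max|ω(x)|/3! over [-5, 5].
8*sqrt(3)*cosh(2)/27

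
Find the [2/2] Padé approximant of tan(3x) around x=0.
3*x/(1 - 3*x**2)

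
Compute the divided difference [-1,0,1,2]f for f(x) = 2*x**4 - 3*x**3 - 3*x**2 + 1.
1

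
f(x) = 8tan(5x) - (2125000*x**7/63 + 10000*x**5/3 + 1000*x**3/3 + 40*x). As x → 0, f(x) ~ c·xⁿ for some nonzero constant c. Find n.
9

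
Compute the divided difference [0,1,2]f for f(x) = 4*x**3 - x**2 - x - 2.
11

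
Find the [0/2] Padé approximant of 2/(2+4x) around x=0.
1/(2*x + 1)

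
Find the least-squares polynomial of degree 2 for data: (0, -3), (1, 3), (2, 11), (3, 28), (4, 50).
-89/35 + (97/70)x + (41/14)x²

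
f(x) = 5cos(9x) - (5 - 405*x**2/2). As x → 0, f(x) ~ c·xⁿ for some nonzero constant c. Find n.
4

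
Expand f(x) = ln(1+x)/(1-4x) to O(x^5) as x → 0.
x + 7*x**2/2 + 43*x**3/3 + 685*x**4/12 + O(x**5)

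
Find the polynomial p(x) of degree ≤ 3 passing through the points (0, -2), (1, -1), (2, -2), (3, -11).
-x**3 + 2*x**2 - 2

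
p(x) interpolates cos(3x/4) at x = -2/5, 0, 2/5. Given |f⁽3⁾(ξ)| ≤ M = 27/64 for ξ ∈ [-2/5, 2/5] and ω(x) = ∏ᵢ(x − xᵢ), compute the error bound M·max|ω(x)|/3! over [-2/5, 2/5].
sqrt(3)/1000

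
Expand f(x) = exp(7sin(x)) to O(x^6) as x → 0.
1 + 7*x + 49*x**2/2 + 56*x**3 + 735*x**4/8 + 1673*x**5/15 + O(x**6)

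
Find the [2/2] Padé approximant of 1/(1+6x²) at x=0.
1/(6*x**2 + 1)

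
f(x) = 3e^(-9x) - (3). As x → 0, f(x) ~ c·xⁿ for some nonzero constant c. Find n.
1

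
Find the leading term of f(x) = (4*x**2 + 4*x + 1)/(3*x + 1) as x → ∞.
4*x/3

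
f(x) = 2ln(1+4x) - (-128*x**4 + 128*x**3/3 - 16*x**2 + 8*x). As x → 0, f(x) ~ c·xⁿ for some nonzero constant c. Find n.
5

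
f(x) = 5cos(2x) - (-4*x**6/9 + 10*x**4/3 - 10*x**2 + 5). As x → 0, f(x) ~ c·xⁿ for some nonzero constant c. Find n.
8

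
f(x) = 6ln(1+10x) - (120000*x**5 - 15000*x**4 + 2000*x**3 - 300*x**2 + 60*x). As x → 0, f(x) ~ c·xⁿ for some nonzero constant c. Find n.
6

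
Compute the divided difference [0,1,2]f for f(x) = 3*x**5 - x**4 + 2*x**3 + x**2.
45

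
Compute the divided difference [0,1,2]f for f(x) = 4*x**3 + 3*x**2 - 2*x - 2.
15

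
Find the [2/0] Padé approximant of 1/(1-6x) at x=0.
36*x**2 + 6*x + 1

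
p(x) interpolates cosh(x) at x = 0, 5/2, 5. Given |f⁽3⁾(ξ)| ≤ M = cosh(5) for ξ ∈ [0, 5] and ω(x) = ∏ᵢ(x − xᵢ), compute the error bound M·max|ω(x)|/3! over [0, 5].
125*sqrt(3)*cosh(5)/216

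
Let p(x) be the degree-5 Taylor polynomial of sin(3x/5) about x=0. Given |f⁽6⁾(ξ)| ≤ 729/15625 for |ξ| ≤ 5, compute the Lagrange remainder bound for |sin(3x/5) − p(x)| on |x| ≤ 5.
81/80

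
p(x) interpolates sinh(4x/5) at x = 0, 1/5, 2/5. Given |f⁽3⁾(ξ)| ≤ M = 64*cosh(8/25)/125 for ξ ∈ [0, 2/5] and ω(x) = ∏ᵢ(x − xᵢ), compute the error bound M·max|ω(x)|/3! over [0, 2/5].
64*sqrt(3)*cosh(8/25)/421875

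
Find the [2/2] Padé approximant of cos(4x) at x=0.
(1 - 20*x**2/3)/(4*x**2/3 + 1)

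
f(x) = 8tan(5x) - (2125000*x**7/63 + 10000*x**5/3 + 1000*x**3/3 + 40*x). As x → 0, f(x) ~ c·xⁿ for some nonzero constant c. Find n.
9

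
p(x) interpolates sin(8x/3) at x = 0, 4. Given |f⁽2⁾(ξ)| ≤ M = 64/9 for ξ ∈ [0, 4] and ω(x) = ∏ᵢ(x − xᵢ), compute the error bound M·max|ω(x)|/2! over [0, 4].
128/9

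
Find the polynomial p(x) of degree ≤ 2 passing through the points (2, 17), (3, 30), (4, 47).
2*x**2 + 3*x + 3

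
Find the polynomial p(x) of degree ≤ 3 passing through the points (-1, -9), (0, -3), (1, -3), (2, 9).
3*x**3 - 3*x**2 - 3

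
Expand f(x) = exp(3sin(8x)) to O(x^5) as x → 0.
1 + 24*x + 288*x**2 + 2048*x**3 + 7680*x**4 + O(x**5)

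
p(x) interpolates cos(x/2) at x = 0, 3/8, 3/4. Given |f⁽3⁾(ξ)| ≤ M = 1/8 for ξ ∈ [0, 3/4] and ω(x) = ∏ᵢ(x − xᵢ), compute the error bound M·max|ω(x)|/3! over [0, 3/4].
sqrt(3)/4096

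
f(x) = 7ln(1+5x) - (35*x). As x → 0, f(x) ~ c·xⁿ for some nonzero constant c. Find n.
2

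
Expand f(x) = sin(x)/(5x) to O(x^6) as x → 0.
1/5 - x**2/30 + x**4/600 + O(x**6)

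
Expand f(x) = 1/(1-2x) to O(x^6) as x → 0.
1 + 2*x + 4*x**2 + 8*x**3 + 16*x**4 + 32*x**5 + O(x**6)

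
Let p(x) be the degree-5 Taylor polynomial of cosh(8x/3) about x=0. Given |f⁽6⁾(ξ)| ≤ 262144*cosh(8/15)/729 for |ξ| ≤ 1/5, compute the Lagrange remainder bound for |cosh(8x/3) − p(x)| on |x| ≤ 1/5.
16384*cosh(8/15)/512578125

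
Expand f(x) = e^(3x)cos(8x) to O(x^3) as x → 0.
1 + 3*x - 55*x**2/2 + O(x**3)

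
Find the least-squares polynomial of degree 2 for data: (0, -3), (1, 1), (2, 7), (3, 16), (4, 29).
-14/5 + (19/10)x + (3/2)x²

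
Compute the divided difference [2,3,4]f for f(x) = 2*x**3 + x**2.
19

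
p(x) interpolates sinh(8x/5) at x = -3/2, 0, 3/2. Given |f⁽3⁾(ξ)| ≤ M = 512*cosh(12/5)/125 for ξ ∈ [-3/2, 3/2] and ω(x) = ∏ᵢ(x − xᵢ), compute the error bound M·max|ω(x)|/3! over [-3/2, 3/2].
64*sqrt(3)*cosh(12/5)/125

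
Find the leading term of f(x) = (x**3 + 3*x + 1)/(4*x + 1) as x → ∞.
x**2/4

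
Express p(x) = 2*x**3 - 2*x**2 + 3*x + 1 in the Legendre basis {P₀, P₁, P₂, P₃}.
(1/3)P₀ + (21/5)P₁ + (-4/3)P₂ + (4/5)P₃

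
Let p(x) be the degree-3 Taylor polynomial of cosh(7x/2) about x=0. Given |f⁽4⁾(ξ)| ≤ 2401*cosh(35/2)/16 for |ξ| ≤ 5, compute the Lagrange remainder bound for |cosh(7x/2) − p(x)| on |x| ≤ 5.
1500625*cosh(35/2)/384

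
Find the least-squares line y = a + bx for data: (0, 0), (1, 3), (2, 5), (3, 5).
a = 7/10, b = 17/10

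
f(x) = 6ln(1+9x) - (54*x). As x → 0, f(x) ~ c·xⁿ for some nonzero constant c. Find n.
2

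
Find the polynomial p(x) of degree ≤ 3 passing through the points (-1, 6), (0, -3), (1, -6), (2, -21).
-3*x**3 + 3*x**2 - 3*x - 3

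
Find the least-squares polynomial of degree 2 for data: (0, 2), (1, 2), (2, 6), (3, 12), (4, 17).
53/35 + (4/7)x + (6/7)x²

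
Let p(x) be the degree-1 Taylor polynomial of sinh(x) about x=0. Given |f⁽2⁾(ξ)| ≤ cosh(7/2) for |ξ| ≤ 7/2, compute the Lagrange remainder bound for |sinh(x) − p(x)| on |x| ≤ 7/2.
49*cosh(7/2)/8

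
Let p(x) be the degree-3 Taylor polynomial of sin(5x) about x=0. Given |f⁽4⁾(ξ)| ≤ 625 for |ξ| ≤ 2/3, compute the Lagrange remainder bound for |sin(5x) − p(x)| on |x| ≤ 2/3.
1250/243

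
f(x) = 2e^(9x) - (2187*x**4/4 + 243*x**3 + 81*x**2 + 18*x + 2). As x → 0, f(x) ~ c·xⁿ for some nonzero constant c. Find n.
5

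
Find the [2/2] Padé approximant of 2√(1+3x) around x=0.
(45*x**2/8 + 15*x/2 + 2)/(9*x**2/16 + 9*x/4 + 1)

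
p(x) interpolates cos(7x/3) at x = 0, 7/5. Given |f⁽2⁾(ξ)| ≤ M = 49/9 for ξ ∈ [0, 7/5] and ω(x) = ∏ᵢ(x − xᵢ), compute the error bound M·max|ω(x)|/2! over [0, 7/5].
2401/1800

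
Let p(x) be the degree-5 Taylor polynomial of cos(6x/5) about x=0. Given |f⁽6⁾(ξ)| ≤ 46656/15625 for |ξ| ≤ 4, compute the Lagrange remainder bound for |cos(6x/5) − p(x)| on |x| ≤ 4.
1327104/78125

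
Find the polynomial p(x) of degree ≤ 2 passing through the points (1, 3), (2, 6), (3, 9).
3*x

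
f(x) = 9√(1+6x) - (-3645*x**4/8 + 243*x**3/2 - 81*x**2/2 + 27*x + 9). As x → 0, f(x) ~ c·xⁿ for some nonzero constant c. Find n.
5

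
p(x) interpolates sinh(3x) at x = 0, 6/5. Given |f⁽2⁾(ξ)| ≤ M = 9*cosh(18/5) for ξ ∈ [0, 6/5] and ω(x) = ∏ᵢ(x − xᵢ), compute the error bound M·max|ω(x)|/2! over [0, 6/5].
81*cosh(18/5)/50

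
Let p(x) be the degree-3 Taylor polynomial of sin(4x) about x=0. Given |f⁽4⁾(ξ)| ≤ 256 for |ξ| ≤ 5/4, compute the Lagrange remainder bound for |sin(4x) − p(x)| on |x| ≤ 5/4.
625/24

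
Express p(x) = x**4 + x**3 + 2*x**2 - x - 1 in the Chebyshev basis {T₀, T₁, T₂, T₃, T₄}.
(3/8)T₀ + (-1/4)T₁ + (3/2)T₂ + (1/4)T₃ + (1/8)T₄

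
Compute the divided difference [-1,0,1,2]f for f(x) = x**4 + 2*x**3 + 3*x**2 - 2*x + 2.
4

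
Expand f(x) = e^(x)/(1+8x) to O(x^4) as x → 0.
1 - 7*x + 113*x**2/2 - 2711*x**3/6 + O(x**4)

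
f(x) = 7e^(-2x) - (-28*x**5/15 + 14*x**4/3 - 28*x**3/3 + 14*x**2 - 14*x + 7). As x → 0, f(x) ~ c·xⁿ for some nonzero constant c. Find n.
6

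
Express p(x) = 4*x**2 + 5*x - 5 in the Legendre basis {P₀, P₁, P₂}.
(-11/3)P₀ + (5)P₁ + (8/3)P₂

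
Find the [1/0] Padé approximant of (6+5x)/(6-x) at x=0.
x + 1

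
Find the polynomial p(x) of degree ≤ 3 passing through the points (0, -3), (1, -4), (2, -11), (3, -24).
-3*x**2 + 2*x - 3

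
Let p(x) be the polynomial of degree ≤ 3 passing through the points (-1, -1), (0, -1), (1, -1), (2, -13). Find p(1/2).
-1/4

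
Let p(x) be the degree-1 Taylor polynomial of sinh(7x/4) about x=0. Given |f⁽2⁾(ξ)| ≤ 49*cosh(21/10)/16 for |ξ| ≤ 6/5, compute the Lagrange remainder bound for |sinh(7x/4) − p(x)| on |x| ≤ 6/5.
441*cosh(21/10)/200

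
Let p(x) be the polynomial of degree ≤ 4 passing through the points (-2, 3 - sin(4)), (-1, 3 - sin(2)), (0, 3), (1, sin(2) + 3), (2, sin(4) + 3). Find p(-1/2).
-5*sin(2)/8 + sin(4)/16 + 3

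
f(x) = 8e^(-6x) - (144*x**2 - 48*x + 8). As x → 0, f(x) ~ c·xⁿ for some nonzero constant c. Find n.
3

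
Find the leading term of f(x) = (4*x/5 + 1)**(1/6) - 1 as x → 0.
2*x/15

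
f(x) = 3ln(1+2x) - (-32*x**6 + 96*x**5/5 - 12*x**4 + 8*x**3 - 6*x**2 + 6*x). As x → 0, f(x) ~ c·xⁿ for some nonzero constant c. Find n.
7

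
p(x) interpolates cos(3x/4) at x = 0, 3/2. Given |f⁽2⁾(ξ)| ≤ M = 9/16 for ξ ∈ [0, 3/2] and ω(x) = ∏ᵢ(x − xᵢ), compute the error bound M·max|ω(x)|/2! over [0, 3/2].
81/512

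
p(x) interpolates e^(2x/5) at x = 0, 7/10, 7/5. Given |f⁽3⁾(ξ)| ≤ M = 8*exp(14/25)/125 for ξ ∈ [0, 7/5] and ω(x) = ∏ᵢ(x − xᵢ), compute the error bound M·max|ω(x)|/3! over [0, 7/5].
343*sqrt(3)*exp(14/25)/421875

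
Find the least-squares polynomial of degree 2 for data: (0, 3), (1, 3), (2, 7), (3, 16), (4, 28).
103/35 + (-139/70)x + (29/14)x²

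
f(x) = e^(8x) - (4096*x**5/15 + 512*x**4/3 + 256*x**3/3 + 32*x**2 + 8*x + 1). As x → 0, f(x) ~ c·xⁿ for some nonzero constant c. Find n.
6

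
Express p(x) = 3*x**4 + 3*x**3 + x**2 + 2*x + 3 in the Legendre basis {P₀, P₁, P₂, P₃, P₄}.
(59/15)P₀ + (19/5)P₁ + (50/21)P₂ + (6/5)P₃ + (24/35)P₄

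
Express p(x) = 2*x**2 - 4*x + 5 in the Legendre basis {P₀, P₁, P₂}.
(17/3)P₀ + (-4)P₁ + (4/3)P₂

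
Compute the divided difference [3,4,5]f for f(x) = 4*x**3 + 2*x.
48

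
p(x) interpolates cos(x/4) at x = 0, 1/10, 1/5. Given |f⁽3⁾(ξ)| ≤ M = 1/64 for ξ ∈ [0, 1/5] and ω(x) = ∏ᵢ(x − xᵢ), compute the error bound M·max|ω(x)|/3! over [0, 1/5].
sqrt(3)/1728000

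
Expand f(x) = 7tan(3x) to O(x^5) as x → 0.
21*x + 63*x**3 + O(x**5)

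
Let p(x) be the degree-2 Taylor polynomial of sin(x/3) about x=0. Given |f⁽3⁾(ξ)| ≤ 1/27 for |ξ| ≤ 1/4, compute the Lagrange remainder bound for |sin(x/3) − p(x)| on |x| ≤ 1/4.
1/10368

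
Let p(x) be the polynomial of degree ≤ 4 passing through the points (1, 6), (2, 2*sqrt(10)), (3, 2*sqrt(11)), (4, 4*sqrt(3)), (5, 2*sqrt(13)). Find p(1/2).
-105*sqrt(10)/16 - 45*sqrt(3)/8 + 35*sqrt(13)/64 + 945/64 + 189*sqrt(11)/32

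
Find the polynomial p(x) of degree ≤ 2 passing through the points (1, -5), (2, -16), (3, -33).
-3*x**2 - 2*x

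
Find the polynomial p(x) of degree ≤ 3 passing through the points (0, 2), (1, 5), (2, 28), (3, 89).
3*x**3 + x**2 - x + 2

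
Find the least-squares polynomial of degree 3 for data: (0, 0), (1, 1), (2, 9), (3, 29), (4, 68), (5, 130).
1/63 + (-229/378)x + (163/252)x² + (101/108)x³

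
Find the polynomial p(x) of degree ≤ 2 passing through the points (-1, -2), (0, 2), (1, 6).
4*x + 2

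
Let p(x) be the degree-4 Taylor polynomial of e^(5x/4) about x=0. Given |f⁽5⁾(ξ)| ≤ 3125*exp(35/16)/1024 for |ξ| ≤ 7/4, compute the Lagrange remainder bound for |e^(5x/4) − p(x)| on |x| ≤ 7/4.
10504375*exp(35/16)/25165824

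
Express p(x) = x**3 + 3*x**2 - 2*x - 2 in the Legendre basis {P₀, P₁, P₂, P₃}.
-P₀ + (-7/5)P₁ + (2)P₂ + (2/5)P₃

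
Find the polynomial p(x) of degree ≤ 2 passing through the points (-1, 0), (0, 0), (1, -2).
-x**2 - x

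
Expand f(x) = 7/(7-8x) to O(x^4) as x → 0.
1 + 8*x/7 + 64*x**2/49 + 512*x**3/343 + O(x**4)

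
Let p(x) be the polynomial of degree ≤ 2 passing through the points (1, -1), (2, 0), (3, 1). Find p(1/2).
-3/2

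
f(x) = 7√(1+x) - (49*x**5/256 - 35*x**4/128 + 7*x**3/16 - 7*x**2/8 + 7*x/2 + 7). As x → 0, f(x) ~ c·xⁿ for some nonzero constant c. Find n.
6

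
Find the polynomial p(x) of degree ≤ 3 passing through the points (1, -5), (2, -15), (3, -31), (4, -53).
-3*x**2 - x - 1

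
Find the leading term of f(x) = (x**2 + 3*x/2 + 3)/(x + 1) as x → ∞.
x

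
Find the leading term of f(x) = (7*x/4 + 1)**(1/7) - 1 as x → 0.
x/4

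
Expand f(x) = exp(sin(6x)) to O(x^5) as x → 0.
1 + 6*x + 18*x**2 - 162*x**4 + O(x**5)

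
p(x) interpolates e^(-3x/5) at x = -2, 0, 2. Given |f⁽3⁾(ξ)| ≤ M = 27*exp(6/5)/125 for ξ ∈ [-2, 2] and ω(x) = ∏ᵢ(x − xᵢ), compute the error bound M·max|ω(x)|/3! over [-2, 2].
8*sqrt(3)*exp(6/5)/125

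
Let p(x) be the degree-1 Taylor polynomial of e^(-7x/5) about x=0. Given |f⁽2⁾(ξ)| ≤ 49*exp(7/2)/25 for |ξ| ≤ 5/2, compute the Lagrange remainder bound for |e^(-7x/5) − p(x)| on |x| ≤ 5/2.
49*exp(7/2)/8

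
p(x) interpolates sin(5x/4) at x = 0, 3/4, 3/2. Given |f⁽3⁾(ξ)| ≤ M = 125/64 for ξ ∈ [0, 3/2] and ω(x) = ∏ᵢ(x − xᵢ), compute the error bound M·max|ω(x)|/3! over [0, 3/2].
125*sqrt(3)/4096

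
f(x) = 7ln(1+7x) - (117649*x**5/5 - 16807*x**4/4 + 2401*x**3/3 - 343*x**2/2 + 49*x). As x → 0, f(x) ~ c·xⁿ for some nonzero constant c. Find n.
6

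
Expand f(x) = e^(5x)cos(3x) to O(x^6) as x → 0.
1 + 5*x + 8*x**2 - 5*x**3/3 - 161*x**4/6 - 305*x**5/6 + O(x**6)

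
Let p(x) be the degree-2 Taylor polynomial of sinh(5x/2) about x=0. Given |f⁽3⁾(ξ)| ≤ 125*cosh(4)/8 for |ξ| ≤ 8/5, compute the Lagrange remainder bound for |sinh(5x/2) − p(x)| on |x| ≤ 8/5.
32*cosh(4)/3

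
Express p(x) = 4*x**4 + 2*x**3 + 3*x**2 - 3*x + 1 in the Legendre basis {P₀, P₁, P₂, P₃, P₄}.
(14/5)P₀ + (-9/5)P₁ + (30/7)P₂ + (4/5)P₃ + (32/35)P₄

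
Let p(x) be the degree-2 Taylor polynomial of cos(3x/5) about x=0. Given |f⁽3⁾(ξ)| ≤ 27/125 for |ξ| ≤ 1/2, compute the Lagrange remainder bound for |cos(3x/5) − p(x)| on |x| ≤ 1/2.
9/2000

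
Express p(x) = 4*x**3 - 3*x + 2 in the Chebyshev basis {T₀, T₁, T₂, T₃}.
(2)T₀ + T₃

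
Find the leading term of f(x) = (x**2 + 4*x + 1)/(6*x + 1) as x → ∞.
x/6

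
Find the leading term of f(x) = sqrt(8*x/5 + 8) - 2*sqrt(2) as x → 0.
sqrt(2)*x/5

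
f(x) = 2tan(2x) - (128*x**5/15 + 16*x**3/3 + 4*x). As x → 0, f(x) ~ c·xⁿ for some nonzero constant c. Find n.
7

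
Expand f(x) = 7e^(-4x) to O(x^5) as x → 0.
7 - 28*x + 56*x**2 - 224*x**3/3 + 224*x**4/3 + O(x**5)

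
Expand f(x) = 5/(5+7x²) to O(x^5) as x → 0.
1 - 7*x**2/5 + 49*x**4/25 + O(x**5)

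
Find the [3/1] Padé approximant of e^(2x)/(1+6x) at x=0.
(503*x**3/348 + 115*x**2/58 + 465*x/232 + 1)/(1393*x/232 + 1)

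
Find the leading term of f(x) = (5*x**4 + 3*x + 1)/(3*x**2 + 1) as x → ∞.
5*x**2/3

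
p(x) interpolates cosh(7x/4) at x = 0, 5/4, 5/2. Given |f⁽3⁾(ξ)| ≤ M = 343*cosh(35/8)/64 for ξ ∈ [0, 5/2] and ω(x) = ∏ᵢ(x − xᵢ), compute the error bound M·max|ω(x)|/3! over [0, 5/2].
42875*sqrt(3)*cosh(35/8)/110592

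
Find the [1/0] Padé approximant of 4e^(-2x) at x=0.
4 - 8*x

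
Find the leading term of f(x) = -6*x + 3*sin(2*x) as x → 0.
-4*x**3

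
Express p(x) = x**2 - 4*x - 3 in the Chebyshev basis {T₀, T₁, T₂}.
(-5/2)T₀ + (-4)T₁ + (1/2)T₂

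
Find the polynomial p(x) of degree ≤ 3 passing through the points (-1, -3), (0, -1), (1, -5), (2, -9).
x**3 - 3*x**2 - 2*x - 1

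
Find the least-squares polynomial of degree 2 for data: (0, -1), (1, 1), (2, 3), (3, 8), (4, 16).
-23/35 + (-13/70)x + (15/14)x²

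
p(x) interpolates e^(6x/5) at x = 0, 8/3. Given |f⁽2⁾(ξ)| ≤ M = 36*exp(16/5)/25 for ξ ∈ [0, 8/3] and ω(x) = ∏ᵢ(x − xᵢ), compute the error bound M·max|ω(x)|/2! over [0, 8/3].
32*exp(16/5)/25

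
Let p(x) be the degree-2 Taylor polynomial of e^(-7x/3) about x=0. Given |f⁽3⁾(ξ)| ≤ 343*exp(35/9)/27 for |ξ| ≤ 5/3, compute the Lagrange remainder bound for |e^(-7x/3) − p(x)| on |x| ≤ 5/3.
42875*exp(35/9)/4374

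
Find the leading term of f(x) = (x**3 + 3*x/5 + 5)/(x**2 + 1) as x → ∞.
x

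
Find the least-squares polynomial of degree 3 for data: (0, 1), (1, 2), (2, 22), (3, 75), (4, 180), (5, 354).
109/126 + (-1093/756)x + (25/126)x² + (307/108)x³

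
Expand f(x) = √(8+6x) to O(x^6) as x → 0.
2*sqrt(2) + 3*sqrt(2)*x/4 - 9*sqrt(2)*x**2/64 + 27*sqrt(2)*x**3/512 - 405*sqrt(2)*x**4/16384 + 1701*sqrt(2)*x**5/131072 + O(x**6)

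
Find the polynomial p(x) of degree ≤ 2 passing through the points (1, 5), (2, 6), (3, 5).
-x**2 + 4*x + 2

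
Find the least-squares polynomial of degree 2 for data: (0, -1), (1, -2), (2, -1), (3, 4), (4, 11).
-33/35 + (-19/7)x + (10/7)x²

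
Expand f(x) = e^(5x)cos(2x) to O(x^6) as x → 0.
1 + 5*x + 21*x**2/2 + 65*x**3/6 + 41*x**4/24 - 295*x**5/24 + O(x**6)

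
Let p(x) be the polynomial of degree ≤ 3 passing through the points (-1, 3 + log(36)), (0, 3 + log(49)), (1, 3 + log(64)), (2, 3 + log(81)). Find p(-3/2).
3 + log(110592*2**(1/4)*3**(1/8)*7**(5/8)/16807)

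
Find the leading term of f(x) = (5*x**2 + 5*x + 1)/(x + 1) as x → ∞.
5*x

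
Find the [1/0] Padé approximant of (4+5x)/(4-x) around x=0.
3*x/2 + 1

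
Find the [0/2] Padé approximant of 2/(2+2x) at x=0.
1/(x + 1)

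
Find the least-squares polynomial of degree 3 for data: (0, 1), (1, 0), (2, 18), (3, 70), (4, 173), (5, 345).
8/9 + (-1493/378)x + (155/252)x² + (301/108)x³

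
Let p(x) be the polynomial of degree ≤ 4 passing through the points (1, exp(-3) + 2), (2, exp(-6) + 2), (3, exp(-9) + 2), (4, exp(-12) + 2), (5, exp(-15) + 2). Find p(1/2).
(-420*exp(9) - 180*exp(3) + 35 + 378*exp(6) + 315*exp(12) + 256*exp(15))*exp(-15)/128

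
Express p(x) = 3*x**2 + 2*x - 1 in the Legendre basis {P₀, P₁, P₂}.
(2)P₁ + (2)P₂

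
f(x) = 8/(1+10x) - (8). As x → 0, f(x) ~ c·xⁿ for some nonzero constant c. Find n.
1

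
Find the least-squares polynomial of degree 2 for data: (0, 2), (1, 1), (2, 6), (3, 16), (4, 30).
9/5 + (-29/10)x + (5/2)x²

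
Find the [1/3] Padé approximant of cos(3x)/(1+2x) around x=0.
(1 - 15*x/8)/(9*x**3/16 + 3*x**2/4 + x/8 + 1)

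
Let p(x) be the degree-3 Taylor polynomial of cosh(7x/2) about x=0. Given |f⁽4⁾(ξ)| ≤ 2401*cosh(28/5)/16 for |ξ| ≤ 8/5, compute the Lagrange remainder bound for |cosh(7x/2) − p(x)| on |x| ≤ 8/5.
76832*cosh(28/5)/1875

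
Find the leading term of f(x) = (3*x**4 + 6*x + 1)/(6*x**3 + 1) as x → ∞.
x/2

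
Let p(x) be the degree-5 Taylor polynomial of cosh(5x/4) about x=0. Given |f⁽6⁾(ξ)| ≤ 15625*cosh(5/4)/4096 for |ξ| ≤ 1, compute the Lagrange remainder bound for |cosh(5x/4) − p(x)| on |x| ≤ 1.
3125*cosh(5/4)/589824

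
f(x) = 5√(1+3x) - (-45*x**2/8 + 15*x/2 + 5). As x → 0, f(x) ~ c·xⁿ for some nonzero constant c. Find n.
3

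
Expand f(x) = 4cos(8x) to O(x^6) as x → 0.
4 - 128*x**2 + 2048*x**4/3 + O(x**6)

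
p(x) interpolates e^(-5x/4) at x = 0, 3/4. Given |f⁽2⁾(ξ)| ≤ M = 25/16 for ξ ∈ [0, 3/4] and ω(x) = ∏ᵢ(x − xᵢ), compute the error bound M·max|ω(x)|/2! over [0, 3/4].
225/2048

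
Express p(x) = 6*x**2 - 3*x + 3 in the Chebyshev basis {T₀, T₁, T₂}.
(6)T₀ + (-3)T₁ + (3)T₂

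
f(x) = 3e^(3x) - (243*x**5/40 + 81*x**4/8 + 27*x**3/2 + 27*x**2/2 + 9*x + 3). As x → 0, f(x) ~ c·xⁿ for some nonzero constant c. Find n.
6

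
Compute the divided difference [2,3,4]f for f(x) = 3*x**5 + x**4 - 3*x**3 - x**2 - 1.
882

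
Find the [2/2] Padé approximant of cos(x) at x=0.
(1 - 5*x**2/12)/(x**2/12 + 1)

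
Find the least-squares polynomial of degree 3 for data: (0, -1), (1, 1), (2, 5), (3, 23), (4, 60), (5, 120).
-29/42 + (101/252)x + (-67/84)x² + (10/9)x³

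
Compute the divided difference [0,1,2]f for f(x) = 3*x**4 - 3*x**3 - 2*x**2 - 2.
10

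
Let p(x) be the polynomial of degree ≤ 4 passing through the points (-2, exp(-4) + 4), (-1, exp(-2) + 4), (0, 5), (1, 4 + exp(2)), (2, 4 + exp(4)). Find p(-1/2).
(-5 + 60*exp(2) + (-20*exp(2) + 3*exp(4) + 602)*exp(4))*exp(-4)/128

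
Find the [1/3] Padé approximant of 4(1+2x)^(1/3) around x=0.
(20*x/3 + 4)/(8*x**3/81 - 2*x**2/9 + x + 1)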